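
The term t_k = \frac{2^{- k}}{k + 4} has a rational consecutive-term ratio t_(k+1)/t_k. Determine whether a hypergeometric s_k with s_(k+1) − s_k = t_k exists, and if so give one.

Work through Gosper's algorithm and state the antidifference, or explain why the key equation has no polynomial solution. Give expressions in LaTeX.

r(k) = (k + 4)/(2*(k + 5)) after simplifying.
Take A(k)=k/2 + 2, B(k)=k + 5, C(k)=1.
f must satisfy (k/2 + 2)·f(k+1) − (k + 4)·f(k) = 1.
Bound: deg f ≤ -1.
deg f ≤ -1 is impossible — no certificate.

none (Gosper's algorithm certifies no s_k)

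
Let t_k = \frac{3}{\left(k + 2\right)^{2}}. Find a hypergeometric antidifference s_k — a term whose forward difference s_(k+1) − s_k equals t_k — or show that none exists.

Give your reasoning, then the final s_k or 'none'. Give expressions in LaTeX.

no hypergeometric antidifference exists

Step 1: r(k) = (k + 2)**2/(k + 3)**2.
Gosper form: A/B · C(k+1)/C(k) with A=k**2 + 4*k + 4, B=k**2 + 6*k + 9, C=1.
Key eq: (k**2 + 4*k + 4)·f(k+1) = (k**2 + 4*k + 4)·f(k) + (1).
deg f ≤ 0 (via 2,2,0).
f = c0 ⇒ A·f(k+1) − B(k−1)·f(k) − C = -1. The system {-1 = 0} is inconsistent; no antidifference.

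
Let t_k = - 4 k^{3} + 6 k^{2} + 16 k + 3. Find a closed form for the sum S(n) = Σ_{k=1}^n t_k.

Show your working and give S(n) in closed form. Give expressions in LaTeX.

r(k) = (4*k**3 + 6*k**2 - 16*k - 21)/(4*k**3 - 6*k**2 - 16*k - 3) after simplifying.
Factor: A=1; B=1; C=k**3 - 3*k**2/2 - 4*k - 3/4.
f must satisfy (1)·f(k+1) − (1)·f(k) = k**3 - 3*k**2/2 - 4*k - 3/4.
Degrees (0,0,3) ⇒ d ≤ 4.
A polynomial solution: f(k) = k*(k**3 - 4*k**2 - 4*k + 4)/4.
So s_k = (B(k−1)f/C)·t_k = (k*(k**3 - 4*k**2 - 4*k + 4)/(4*k**3 - 6*k**2 - 16*k - 3))·t_k = k*(-k**3 + 4*k**2 + 4*k - 4).
Δs = -4*k**3 + 6*k**2 + 16*k + 3, as required.
Telescope: S(n) = s_(n+1) − s_(1) = -n**4 + 10*n**2 + 12*n + 3 − (3) = n*(-n**3 + 10*n + 12).

S(n) = n \left(- n^{3} + 10 n + 12\right)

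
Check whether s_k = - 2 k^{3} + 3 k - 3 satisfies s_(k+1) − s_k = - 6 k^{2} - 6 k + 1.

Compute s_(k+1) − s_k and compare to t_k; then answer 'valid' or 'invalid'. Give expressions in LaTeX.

s_(k+1) = 3*k - 2*(k + 1)**3
s_(k+1) − s_k = -6*k**2 - 6*k + 1
(s_(k+1) − s_k) − t_k = 0

Valid — Δs_k = t_k.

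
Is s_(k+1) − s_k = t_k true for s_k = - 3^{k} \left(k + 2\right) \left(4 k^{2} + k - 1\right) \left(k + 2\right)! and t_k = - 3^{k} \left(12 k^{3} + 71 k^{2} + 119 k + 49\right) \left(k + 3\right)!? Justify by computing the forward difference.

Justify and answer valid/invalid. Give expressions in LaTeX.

s_(k+1) = -3**(k + 1)*(k + 3)*(4*k**2 + 9*k + 4)*factorial(k + 3)
s_(k+1) − s_k = -3**k*(12*k**4 + 95*k**3 + 273*k**2 + 314*k + 110)*factorial(k + 2)
(s_(k+1) − s_k) − t_k = 3**k*(12*k**3 + 59*k**2 + 92*k + 37)*factorial(k + 2)

Invalid: residual 3^{k} \left(12 k^{3} + 59 k^{2} + 92 k + 37\right) \left(k + 2\right)! ≠ 0.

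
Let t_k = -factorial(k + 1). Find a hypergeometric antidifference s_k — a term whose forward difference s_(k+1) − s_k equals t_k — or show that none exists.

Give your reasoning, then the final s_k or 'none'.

Step 1: r(k) = k + 2.
Factor: A=k + 2; B=1; C=1.
Solve (k + 2)·f(k+1) − (1)·f(k) = 1.
Bound: deg f ≤ -1.
d = -1 < 0 ⇒ no nonzero polynomial f; not summable.

none — t_k is not Gosper-summable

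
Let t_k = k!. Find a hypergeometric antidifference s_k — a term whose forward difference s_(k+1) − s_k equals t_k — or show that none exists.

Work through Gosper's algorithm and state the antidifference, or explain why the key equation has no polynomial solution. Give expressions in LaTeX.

Compute t_(k+1)/t_k: get k + 1.
Gosper form: A/B · C(k+1)/C(k) with A=k + 1, B=1, C=1.
Key eq: (k + 1)·f(k+1) = (1)·f(k) + (1).
Bound: deg f ≤ -1.
deg f ≤ -1 is impossible — no certificate.

not Gosper-summable; s_k does not exist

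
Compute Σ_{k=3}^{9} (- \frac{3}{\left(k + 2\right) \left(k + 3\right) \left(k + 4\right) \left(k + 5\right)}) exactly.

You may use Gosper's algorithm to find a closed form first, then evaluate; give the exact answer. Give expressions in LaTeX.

Compute t_(k+1)/t_k: get (k + 2)/(k + 6).
Gosper form: A/B · C(k+1)/C(k) with A=k + 2, B=k + 6, C=1.
Solve (k + 2)·f(k+1) − (k + 5)·f(k) = 1.
d = 3 from the (1,1,0) case.
Solving with deg f ≤ 3: f(k) = k*(k**2 + 9*k + 26)/72.
Certificate R = B(k−1)f/C = k*(k + 5)*(k**2 + 9*k + 26)/72 gives s_k = k*(-k**2 - 9*k - 26)/(24*(k + 2)*(k + 3)*(k + 4)).
Verify: -3/(k**4 + 14*k**3 + 71*k**2 + 154*k + 120) matches t_k.
Sum = s_(10) − s_(3); s_(10) = -15/364, s_(3) = -31/840 ⇒ -47/10920.

Σ = -47/10920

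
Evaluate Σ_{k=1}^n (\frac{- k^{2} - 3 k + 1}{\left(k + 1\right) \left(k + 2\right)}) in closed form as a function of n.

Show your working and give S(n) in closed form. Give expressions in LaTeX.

Step 1: r(k) = (k + 1)*(3*k + (k + 1)**2 + 2)/((k + 3)*(k**2 + 3*k - 1)).
Gosper form: A/B · C(k+1)/C(k) with A=k + 1, B=k + 3, C=k**2 + 3*k - 1.
Need (k + 1)·f(k+1) − (k + 2)·f(k) = k**2 + 3*k - 1.
From deg A=1, deg B=1, deg C=2: d=2.
A polynomial solution: f(k) = k*(k - 2).
R(k) = B(k−1)·f(k)/C(k) = k*(k - 2)*(k + 2)/(k**2 + 3*k - 1); s_k = R·t_k = k*(2 - k)/(k + 1).
Δs = (-k**2 - 3*k + 1)/(k**2 + 3*k + 2), as required.
Σ_(k=1)^n t_k = s_(n+1) − s_(1) = ((1 - n**2)/(n + 2)) − (1/2), i.e. n*(-2*n - 1)/(2*(n + 2)).

S(n) = \frac{n \left(- 2 n - 1\right)}{2 \left(n + 2\right)}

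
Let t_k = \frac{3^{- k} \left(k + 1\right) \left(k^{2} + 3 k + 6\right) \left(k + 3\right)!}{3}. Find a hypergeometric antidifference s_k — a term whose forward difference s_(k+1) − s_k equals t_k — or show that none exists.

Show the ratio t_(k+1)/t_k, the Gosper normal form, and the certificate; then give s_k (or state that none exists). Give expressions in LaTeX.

Step 1: r(k) = (k + 2)*(k + 4)*(3*k + (k + 1)**2 + 9)/(3*(k + 1)*(k**2 + 3*k + 6)).
Normal form (A,B,C) = (k/3 + 4/3, 1, k**3 + 4*k**2 + 9*k + 6).
Solve (k/3 + 4/3)·f(k+1) − (1)·f(k) = k**3 + 4*k**2 + 9*k + 6.
d = 2 from the (1,0,3) case.
Solve for f: f(k) = 3*(k - 1)*(k + 2) (degree 2 ≤ 2).
Get s_k = R·t_k = (k - 1)*(k + 2)*factorial(k + 3)/3**k with R(k) = B(k−1)f(k)/C(k) = 3*(k - 1)*(k + 2)/((k + 1)*(k**2 + 3*k + 6)).
Check: Δs_k = (k + 1)*(k**2 + 3*k + 6)*factorial(k + 3)/(3*3**k). ✓

s_k = 3^{- k} \left(k - 1\right) \left(k + 2\right) \left(k + 3\right)!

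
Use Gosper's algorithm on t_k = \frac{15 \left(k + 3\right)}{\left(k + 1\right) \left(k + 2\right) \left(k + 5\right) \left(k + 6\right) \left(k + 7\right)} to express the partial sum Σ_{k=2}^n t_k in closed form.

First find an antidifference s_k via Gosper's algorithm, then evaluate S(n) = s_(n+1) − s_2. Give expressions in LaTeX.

Compute t_(k+1)/t_k: get (k + 1)*(k + 4)*(k + 5)/((k + 3)**2*(k + 8)).
Take A(k)=k + 1, B(k)=k + 8, C(k)=k**3 + 10*k**2 + 33*k + 36.
Solve (k + 1)·f(k+1) − (k + 7)·f(k) = k**3 + 10*k**2 + 33*k + 36.
deg f ≤ 6 (via 1,1,3).
Solve for f: f(k) = k*(k + 2)*(k + 3)*(k + 4)*(k**2 + 12*k + 41)/90 (degree 6 ≤ 6).
Get s_k = R·t_k = k*(k**2 + 12*k + 41)/(6*(k**3 + 12*k**2 + 41*k + 30)) with R(k) = B(k−1)f(k)/C(k) = k*(k + 2)*(k + 7)*(k**2 + 12*k + 41)/(90*(k + 3)).
Check: Δs_k = 15*(k + 3)/(k**5 + 21*k**4 + 163*k**3 + 567*k**2 + 844*k + 420). ✓
Evaluate: s_(n+1) = (n**3 + 15*n**2 + 68*n + 54)/(6*(n**3 + 15*n**2 + 68*n + 84)); subtract s_(2) = 23/168 ⇒ S(n) = 5*(n**3 + 15*n**2 + 68*n - 84)/(168*(n**3 + 15*n**2 + 68*n + 84)).

S(n) = \frac{5 \left(n^{3} + 15 n^{2} + 68 n - 84\right)}{168 \left(n^{3} + 15 n^{2} + 68 n + 84\right)}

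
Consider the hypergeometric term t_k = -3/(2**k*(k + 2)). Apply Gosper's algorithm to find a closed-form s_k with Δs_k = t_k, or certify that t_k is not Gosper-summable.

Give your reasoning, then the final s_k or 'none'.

not Gosper-summable; s_k does not exist

r(k) = (k + 2)/(2*(k + 3)) after simplifying.
A = k/2 + 1, B = k + 3, C = 1.
Solve (k/2 + 1)·f(k+1) − (k + 2)·f(k) = 1.
From deg A=1, deg B=1, deg C=0: d=-1.
Negative degree bound (-1): no f exists, t_k not Gosper-summable.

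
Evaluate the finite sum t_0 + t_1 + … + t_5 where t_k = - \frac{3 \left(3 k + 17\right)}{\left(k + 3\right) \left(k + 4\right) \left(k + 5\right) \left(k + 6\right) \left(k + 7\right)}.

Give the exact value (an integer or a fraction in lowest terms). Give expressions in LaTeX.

Σ = -7/180

The ratio is (k + 3)*(3*k + 20)/((k + 8)*(3*k + 17)).
Factor: A=k + 3; B=k + 8; C=k + 17/3.
Need (k + 3)·f(k+1) − (k + 7)·f(k) = k + 17/3.
d = 4 from the (1,1,1) case.
Match coefficients ⇒ f(k) = k*(k + 5)*(k**2 + 13*k + 54)/216.
Certificate R = B(k−1)f/C = k*(k + 5)*(k + 7)*(k**2 + 13*k + 54)/(72*(3*k + 17)) gives s_k = k*(-k**2 - 13*k - 54)/(24*(k**3 + 13*k**2 + 54*k + 72)).
Δs = 3*(-3*k - 17)/(k**5 + 25*k**4 + 245*k**3 + 1175*k**2 + 2754*k + 2520), as required.
Σ_(k=0)^(5) t_k = s_(6) − s_(0) = -7/180 − (0) = -7/180.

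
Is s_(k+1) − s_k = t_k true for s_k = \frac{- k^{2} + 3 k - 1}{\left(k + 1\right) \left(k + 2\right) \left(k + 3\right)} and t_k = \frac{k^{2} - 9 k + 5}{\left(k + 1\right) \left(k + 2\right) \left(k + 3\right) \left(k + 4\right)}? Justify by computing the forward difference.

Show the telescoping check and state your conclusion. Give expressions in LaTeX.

valid (s_(k+1) − s_k reduces to t_k)

s_(k+1) = (3*k - (k + 1)**2 + 2)/((k + 2)*(k + 3)*(k + 4))
s_(k+1) − s_k = (k**2 - 9*k + 5)/(k**4 + 10*k**3 + 35*k**2 + 50*k + 24)
(s_(k+1) − s_k) − t_k = 0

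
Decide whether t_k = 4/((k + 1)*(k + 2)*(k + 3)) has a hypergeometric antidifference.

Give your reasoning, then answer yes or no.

Yes. s_k = k*(k + 3)/((k + 1)*(k + 2)).

Step 1: r(k) = (k + 1)/(k + 4).
A = k + 1, B = k + 4, C = 1.
Solve (k + 1)·f(k+1) − (k + 3)·f(k) = 1.
Degrees (1,1,0) ⇒ d ≤ 2.
A polynomial solution: f(k) = k*(k + 3)/4.
R(k) = B(k−1)·f(k)/C(k) = k*(k + 3)**2/4; s_k = R·t_k = k*(k + 3)/((k + 1)*(k + 2)).
Verify: 4/(k**3 + 6*k**2 + 11*k + 6) matches t_k.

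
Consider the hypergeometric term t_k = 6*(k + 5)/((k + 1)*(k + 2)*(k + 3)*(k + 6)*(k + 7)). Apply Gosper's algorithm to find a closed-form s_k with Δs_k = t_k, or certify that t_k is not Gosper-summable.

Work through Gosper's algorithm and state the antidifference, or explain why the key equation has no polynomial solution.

r(k) = (k + 1)*(k + 6)**2/((k + 4)*(k + 5)*(k + 8)) after simplifying.
A = k + 1, B = k + 8, C = k**3 + 14*k**2 + 65*k + 100.
Key eq: (k + 1)·f(k+1) = (k + 7)·f(k) + (k**3 + 14*k**2 + 65*k + 100).
Bound: deg f ≤ 6.
Solving with deg f ≤ 6: f(k) = k*(k + 3)*(k + 4)**2*(k + 5)**2/36.
Get s_k = R·t_k = k*(k**2 + 9*k + 20)/(6*(k**3 + 9*k**2 + 20*k + 12)) with R(k) = B(k−1)f(k)/C(k) = k*(k + 3)*(k + 4)*(k + 7)/36.
s_(k+1) − s_k = 6*(k + 5)/(k**5 + 19*k**4 + 131*k**3 + 401*k**2 + 540*k + 252) = t_k.

s_k = k*(k**2 + 9*k + 20)/(6*(k**3 + 9*k**2 + 20*k + 12))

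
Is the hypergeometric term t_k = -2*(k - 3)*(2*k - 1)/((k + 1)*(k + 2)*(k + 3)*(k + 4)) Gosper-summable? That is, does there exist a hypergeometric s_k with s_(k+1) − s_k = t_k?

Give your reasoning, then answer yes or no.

Yes. s_k = k*(-k**2 + 2*k - 13)/(2*(k**3 + 6*k**2 + 11*k + 6)).

Ratio r(k) = (k - 2)*(k + 1)*(2*k + 1)/((k - 3)*(k + 5)*(2*k - 1)).
Normal form (A,B,C) = (k + 1, k + 5, k**2 - 7*k/2 + 3/2).
Key eq: (k + 1)·f(k+1) = (k + 4)·f(k) + (k**2 - 7*k/2 + 3/2).
d = 3 from the (1,1,2) case.
A polynomial solution: f(k) = k*(k**2 - 2*k + 13)/8.
Then R = B(k−1)f/C = k*(k + 4)*(k**2 - 2*k + 13)/(4*(k - 3)*(2*k - 1)), so s_k = R(k)·t_k = k*(-k**2 + 2*k - 13)/(2*(k**3 + 6*k**2 + 11*k + 6)).
Check: Δs_k = 2*(-2*k**2 + 7*k - 3)/(k**4 + 10*k**3 + 35*k**2 + 50*k + 24). ✓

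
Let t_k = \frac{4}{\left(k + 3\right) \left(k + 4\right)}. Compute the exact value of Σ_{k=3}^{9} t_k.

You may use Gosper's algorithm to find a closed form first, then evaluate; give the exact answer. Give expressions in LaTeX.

r(k) = (k + 3)/(k + 5) after simplifying.
Gosper form: A/B · C(k+1)/C(k) with A=k + 3, B=k + 5, C=1.
f must satisfy (k + 3)·f(k+1) − (k + 4)·f(k) = 1.
Degrees (1,1,0) ⇒ d ≤ 1.
Match coefficients ⇒ f(k) = k/3.
Certificate R = B(k−1)f/C = k*(k + 4)/3 gives s_k = 4*k/(3*(k + 3)).
Δs = 4/(k**2 + 7*k + 12), as required.
Evaluate s at k=10 and k=3: 40/39 and 2/3; difference 14/39.

Σ = 14/39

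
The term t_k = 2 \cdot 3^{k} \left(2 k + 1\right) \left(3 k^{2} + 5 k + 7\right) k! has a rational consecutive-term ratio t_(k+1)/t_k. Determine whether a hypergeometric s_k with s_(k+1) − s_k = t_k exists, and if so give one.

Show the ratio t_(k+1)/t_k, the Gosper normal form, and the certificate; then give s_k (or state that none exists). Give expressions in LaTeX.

s_k = 2 \cdot 3^{k} \left(2 k^{2} - k + 2\right) k!

r(k) = 3*(6*k**4 + 37*k**3 + 94*k**2 + 108*k + 45)/(6*k**3 + 13*k**2 + 19*k + 7) after simplifying.
Factor: A=3*k + 3; B=1; C=k**3 + 13*k**2/6 + 19*k/6 + 7/6.
Set up (3*k + 3)·f(k+1) − (1)·f(k) − (k**3 + 13*k**2/6 + 19*k/6 + 7/6) = 0.
Bound: deg f ≤ 2.
Coefficient equations give f(k) = (2*k**2 - k + 2)/6.
Get s_k = R·t_k = 2*3**k*(2*k**2 - k + 2)*factorial(k) with R(k) = B(k−1)f(k)/C(k) = (2*k**2 - k + 2)/((2*k + 1)*(3*k**2 + 5*k + 7)).
s_(k+1) − s_k = 2*3**k*(2*k + 1)*(3*k**2 + 5*k + 7)*factorial(k) = t_k.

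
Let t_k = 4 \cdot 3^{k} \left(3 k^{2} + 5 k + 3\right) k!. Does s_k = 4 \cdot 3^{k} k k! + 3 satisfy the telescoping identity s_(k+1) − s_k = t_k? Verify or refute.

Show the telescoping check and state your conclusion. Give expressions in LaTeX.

valid (s_(k+1) − s_k reduces to t_k)

s_(k+1) = 4*3**(k + 1)*(k + 1)*factorial(k + 1) + 3
s_(k+1) − s_k = 4*3**k*(3*k**2 + 5*k + 3)*factorial(k)
(s_(k+1) − s_k) − t_k = 0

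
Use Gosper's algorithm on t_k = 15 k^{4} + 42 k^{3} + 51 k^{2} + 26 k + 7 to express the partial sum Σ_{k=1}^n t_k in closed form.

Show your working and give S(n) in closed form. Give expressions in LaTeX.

S(n) = n \left(3 n^{4} + 18 n^{3} + 43 n^{2} + 49 n + 28\right)

t_(k+1)/t_k = (15*k**4 + 102*k**3 + 267*k**2 + 314*k + 141)/(15*k**4 + 42*k**3 + 51*k**2 + 26*k + 7).
Factor: A=1; B=1; C=k**4 + 14*k**3/5 + 17*k**2/5 + 26*k/15 + 7/15.
Set up (1)·f(k+1) − (1)·f(k) − (k**4 + 14*k**3/5 + 17*k**2/5 + 26*k/15 + 7/15) = 0.
d = 5 from the (0,0,4) case.
Match coefficients ⇒ f(k) = k*(3*k**4 + 3*k**3 + k**2 - 2*k + 2)/15.
Get s_k = R·t_k = k*(3*k**4 + 3*k**3 + k**2 - 2*k + 2) with R(k) = B(k−1)f(k)/C(k) = k*(3*k**4 + 3*k**3 + k**2 - 2*k + 2)/(15*k**4 + 42*k**3 + 51*k**2 + 26*k + 7).
Check: Δs_k = 15*k**4 + 42*k**3 + 51*k**2 + 26*k + 7. ✓
Telescope: S(n) = s_(n+1) − s_(1) = 3*n**5 + 18*n**4 + 43*n**3 + 49*n**2 + 28*n + 7 − (7) = n*(3*n**4 + 18*n**3 + 43*n**2 + 49*n + 28).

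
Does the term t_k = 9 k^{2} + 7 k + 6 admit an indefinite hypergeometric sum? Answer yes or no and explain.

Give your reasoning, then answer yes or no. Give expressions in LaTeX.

Yes. s_k = k \left(3 k^{2} - k + 4\right).

r(k) = (9*k**2 + 25*k + 22)/(9*k**2 + 7*k + 6) after simplifying.
Take A(k)=1, B(k)=1, C(k)=k**2 + 7*k/9 + 2/3.
Solve (1)·f(k+1) − (1)·f(k) = k**2 + 7*k/9 + 2/3.
From deg A=0, deg B=0, deg C=2: d=3.
A polynomial solution: f(k) = k*(3*k**2 - k + 4)/9.
So s_k = (B(k−1)f/C)·t_k = (k*(3*k**2 - k + 4)/(9*k**2 + 7*k + 6))·t_k = k*(3*k**2 - k + 4).
Δs = 9*k**2 + 7*k + 6, as required.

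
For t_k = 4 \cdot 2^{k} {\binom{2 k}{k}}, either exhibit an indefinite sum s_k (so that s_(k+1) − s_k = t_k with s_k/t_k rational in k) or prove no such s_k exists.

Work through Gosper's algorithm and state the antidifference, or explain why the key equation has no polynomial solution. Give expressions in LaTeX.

none (Gosper's algorithm certifies no s_k)

t_(k+1)/t_k = 4*(2*k + 1)/(k + 1).
Factor: A=8*k + 4; B=k + 1; C=1.
Key eq: (8*k + 4)·f(k+1) = (k)·f(k) + (1).
d = -1 from the (1,1,0) case.
d = -1 < 0 ⇒ no nonzero polynomial f; not summable.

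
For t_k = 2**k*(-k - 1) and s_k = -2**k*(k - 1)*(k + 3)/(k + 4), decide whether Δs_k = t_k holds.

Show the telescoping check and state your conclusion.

Invalid: residual 2**k*(k**2 + 4*k + 5)/(k**2 + 9*k + 20) ≠ 0.

s_(k+1) = -2**(k + 1)*k*(k + 4)/(k + 5)
s_(k+1) − s_k = 2**k*(-k**3 - 9*k**2 - 25*k - 15)/(k**2 + 9*k + 20)
(s_(k+1) − s_k) − t_k = 2**k*(k**2 + 4*k + 5)/(k**2 + 9*k + 20)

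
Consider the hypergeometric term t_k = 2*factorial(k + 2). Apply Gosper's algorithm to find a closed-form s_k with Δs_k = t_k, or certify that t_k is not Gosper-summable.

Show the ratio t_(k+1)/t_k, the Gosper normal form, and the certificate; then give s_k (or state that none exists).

r(k) = k + 3 after simplifying.
Normal form (A,B,C) = (k + 3, 1, 1).
Solve (k + 3)·f(k+1) − (1)·f(k) = 1.
deg f ≤ -1 (via 1,0,0).
deg f ≤ -1 is impossible — no certificate.

no hypergeometric antidifference exists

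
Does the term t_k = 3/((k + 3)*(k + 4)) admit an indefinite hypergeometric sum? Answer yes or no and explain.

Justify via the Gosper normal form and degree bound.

r(k) = (k + 3)/(k + 5) after simplifying.
Normal form (A,B,C) = (k + 3, k + 5, 1).
Key eq: (k + 3)·f(k+1) = (k + 4)·f(k) + (1).
Bound: deg f ≤ 1.
Solving with deg f ≤ 1: f(k) = k/3.
Get s_k = R·t_k = k/(k + 3) with R(k) = B(k−1)f(k)/C(k) = k*(k + 4)/3.
s_(k+1) − s_k = 3/(k**2 + 7*k + 12) = t_k.

Yes. s_k = k/(k + 3).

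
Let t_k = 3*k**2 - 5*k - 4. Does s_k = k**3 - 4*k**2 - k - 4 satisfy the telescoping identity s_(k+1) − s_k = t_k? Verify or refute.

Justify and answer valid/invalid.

s_(k+1) = k**3 - k**2 - 6*k - 8
s_(k+1) − s_k = 3*k**2 - 5*k - 4
(s_(k+1) − s_k) − t_k = 0

Valid — Δs_k = t_k.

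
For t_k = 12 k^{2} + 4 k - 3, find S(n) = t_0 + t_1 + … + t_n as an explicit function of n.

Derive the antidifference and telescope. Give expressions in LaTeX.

S(n) = 4 n^{3} + 8 n^{2} + n - 3

t_(k+1)/t_k = (12*k**2 + 28*k + 13)/(12*k**2 + 4*k - 3).
Normal form (A,B,C) = (1, 1, k**2 + k/3 - 1/4).
Solve (1)·f(k+1) − (1)·f(k) = k**2 + k/3 - 1/4.
d = 3 from the (0,0,2) case.
A polynomial solution: f(k) = k*(2*k - 3)*(2*k + 1)/12.
So s_k = (B(k−1)f/C)·t_k = (k*(2*k - 3)*(2*k + 1)/(12*k**2 + 4*k - 3))·t_k = k*(4*k**2 - 4*k - 3).
Verify: 12*k**2 + 4*k - 3 matches t_k.
Evaluate: s_(n+1) = 4*n**3 + 8*n**2 + n - 3; subtract s_(0) = 0 ⇒ S(n) = 4*n**3 + 8*n**2 + n - 3.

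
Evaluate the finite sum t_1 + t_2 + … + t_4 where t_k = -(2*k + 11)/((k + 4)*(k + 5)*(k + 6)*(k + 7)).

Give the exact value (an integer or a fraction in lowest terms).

The ratio is (k + 4)*(2*k + 13)/((k + 8)*(2*k + 11)).
Gosper form: A/B · C(k+1)/C(k) with A=k + 4, B=k + 8, C=k + 11/2.
Solve (k + 4)·f(k+1) − (k + 7)·f(k) = k + 11/2.
Degrees (1,1,1) ⇒ d ≤ 3.
Coefficient equations give f(k) = k*(k + 5)*(k + 10)/48.
Get s_k = R·t_k = k*(-k - 10)/(24*(k**2 + 10*k + 24)) with R(k) = B(k−1)f(k)/C(k) = k*(k + 5)*(k + 7)*(k + 10)/(24*(2*k + 11)).
Verify: (-2*k - 11)/(k**4 + 22*k**3 + 179*k**2 + 638*k + 840) matches t_k.
Telescoping: Σ = s_(5) − s_(1) = -25/792 − (-11/840) = -64/3465.

Σ = -64/3465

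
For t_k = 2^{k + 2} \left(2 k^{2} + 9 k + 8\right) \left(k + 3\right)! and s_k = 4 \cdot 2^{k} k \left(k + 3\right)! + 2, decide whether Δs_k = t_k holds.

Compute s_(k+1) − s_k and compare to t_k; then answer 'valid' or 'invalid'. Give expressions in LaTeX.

valid (s_(k+1) − s_k reduces to t_k)

s_(k+1) = 4*2**(k + 1)*(k + 1)*factorial(k + 4) + 2
s_(k+1) − s_k = 2**(k + 2)*(2*k**2 + 9*k + 8)*factorial(k + 3)
(s_(k+1) − s_k) − t_k = 0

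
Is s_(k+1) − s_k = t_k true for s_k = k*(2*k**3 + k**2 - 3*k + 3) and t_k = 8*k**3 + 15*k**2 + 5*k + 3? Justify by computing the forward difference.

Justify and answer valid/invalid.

s_(k+1) = (k + 1)*(-3*k + 2*(k + 1)**3 + (k + 1)**2)
s_(k+1) − s_k = 8*k**3 + 15*k**2 + 5*k + 3
(s_(k+1) − s_k) − t_k = 0

Valid: the claim telescopes to t_k.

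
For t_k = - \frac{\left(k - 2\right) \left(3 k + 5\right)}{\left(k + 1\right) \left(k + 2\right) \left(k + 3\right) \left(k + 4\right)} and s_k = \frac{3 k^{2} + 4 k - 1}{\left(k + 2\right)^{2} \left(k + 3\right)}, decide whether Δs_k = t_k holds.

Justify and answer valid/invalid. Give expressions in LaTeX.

Invalid: residual \frac{3 \left(2 k^{3} + 7 k^{2} + k - 8\right)}{k^{6} + 15 k^{5} + 91 k^{4} + 285 k^{3} + 484 k^{2} + 420 k + 144} ≠ 0.

s_(k+1) = (4*k + 3*(k + 1)**2 + 3)/((k + 3)**2*(k + 4))
s_(k+1) − s_k = (-3*k**3 - 5*k**2 + 23*k + 36)/(k**5 + 14*k**4 + 77*k**3 + 208*k**2 + 276*k + 144)
(s_(k+1) − s_k) − t_k = 3*(2*k**3 + 7*k**2 + k - 8)/(k**6 + 15*k**5 + 91*k**4 + 285*k**3 + 484*k**2 + 420*k + 144)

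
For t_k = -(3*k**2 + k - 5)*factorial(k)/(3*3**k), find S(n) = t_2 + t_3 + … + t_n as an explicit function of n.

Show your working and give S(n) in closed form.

Step 1: r(k) = (k + 1)*(k + 3*(k + 1)**2 - 4)/(3*(3*k**2 + k - 5)).
Gosper form: A/B · C(k+1)/C(k) with A=k/3 + 1/3, B=1, C=k**2 + k/3 - 5/3.
f must satisfy (k/3 + 1/3)·f(k+1) − (1)·f(k) = k**2 + k/3 - 5/3.
From deg A=1, deg B=0, deg C=2: d=1.
A polynomial solution: f(k) = 3*k + 4.
Then R = B(k−1)f/C = 3*(3*k + 4)/(3*k**2 + k - 5), so s_k = R(k)·t_k = -(3*k + 4)*factorial(k)/3**k.
Δs = -(3*k**2 + k - 5)*factorial(k)/(3*3**k), as required.
Σ_(k=2)^n t_k = s_(n+1) − s_(2) = (-3**(-n - 1)*(3*n + 7)*factorial(n + 1)) − (-20/9), i.e. 3**(-n - 2)*(20*3**n - 9*n**2*factorial(n) - 30*n*factorial(n) - 21*factorial(n)).

S(n) = 3**(-n - 2)*(20*3**n - 9*n**2*factorial(n) - 30*n*factorial(n) - 21*factorial(n))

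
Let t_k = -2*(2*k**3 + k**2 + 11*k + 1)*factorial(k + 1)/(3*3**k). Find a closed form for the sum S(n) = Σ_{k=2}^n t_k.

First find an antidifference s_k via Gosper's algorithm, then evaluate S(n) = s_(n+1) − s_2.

r(k) = (k + 2)*(11*k + 2*(k + 1)**3 + (k + 1)**2 + 12)/(3*(2*k**3 + k**2 + 11*k + 1)) after simplifying.
A = k/3 + 2/3, B = 1, C = k**3 + k**2/2 + 11*k/2 + 1/2.
Need (k/3 + 2/3)·f(k+1) − (1)·f(k) = k**3 + k**2/2 + 11*k/2 + 1/2.
d = 2 from the (1,0,3) case.
Coefficient equations give f(k) = 3*(2*k**2 - k + 1)/2.
So s_k = (B(k−1)f/C)·t_k = (3*(2*k**2 - k + 1)/(2*k**3 + k**2 + 11*k + 1))·t_k = -2*(2*k**2 - k + 1)*factorial(k + 1)/3**k.
Check: Δs_k = -2*(2*k**3 + k**2 + 11*k + 1)*factorial(k + 1)/(3*3**k). ✓
Telescope: S(n) = s_(n+1) − s_(2) = -2*3**(-n - 1)*(2*n**2 + 3*n + 2)*factorial(n + 2) − (-28/3) = 3**(-n - 1)*(28*3**n - 4*n**4*factorial(n) - 18*n**3*factorial(n) - 30*n**2*factorial(n) - 24*n*factorial(n) - 8*factorial(n)).

S(n) = 3**(-n - 1)*(28*3**n - 4*n**4*factorial(n) - 18*n**3*factorial(n) - 30*n**2*factorial(n) - 24*n*factorial(n) - 8*factorial(n))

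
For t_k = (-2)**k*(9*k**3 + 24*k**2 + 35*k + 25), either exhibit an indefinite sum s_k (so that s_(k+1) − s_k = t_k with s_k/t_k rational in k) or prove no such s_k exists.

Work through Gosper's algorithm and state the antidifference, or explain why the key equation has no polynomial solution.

Compute t_(k+1)/t_k: get 2*(-9*k**3 - 51*k**2 - 110*k - 93)/(9*k**3 + 24*k**2 + 35*k + 25).
A = -2, B = 1, C = k**3 + 8*k**2/3 + 35*k/9 + 25/9.
Set up (-2)·f(k+1) − (1)·f(k) − (k**3 + 8*k**2/3 + 35*k/9 + 25/9) = 0.
deg f ≤ 3 (via 0,0,3).
A polynomial solution: f(k) = -(3*k**3 + 2*k**2 + 3*k + 3)/9.
Get s_k = R·t_k = (-2)**k*(-3*k**3 - 2*k**2 - 3*k - 3) with R(k) = B(k−1)f(k)/C(k) = -(3*k**3 + 2*k**2 + 3*k + 3)/(9*k**3 + 24*k**2 + 35*k + 25).
Check: Δs_k = (-2)**k*(9*k**3 + 24*k**2 + 35*k + 25). ✓

s_k = (-2)**k*(-3*k**3 - 2*k**2 - 3*k - 3)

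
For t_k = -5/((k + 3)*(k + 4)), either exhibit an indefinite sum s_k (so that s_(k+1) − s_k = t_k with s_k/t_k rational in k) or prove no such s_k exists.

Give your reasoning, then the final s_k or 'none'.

Ratio r(k) = (k + 3)/(k + 5).
A = k + 3, B = k + 5, C = 1.
Key eq: (k + 3)·f(k+1) = (k + 4)·f(k) + (1).
Bound: deg f ≤ 1.
Solving with deg f ≤ 1: f(k) = k/3.
R(k) = B(k−1)·f(k)/C(k) = k*(k + 4)/3; s_k = R·t_k = -5*k/(3*k + 9).
Verify: -5/(k**2 + 7*k + 12) matches t_k.

s_k = -5*k/(3*k + 9)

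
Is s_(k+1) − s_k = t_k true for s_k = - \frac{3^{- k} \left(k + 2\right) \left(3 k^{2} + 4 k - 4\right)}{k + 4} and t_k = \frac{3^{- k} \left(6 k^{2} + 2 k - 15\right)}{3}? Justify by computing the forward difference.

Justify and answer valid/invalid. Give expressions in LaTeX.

s_(k+1) = -(k + 3)*(4*k + 3*(k + 1)**2)/(3*3**k*(k + 5))
s_(k+1) − s_k = (6*k**4 + 44*k**3 + 53*k**2 - 105*k - 156)/(3*3**k*(k**2 + 9*k + 20))
(s_(k+1) − s_k) − t_k = 2*(-6*k**3 - 35*k**2 - 5*k + 72)/(3*3**k*(k**2 + 9*k + 20))

Invalid: residual \frac{2 \cdot 3^{- k} \left(- 6 k^{3} - 35 k^{2} - 5 k + 72\right)}{3 \left(k^{2} + 9 k + 20\right)} ≠ 0.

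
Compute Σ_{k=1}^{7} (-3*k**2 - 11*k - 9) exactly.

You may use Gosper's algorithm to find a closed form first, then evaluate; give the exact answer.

Σ = -791

Step 1: r(k) = (3*k**2 + 17*k + 23)/(3*k**2 + 11*k + 9).
A = 1, B = 1, C = k**2 + 11*k/3 + 3.
Solve (1)·f(k+1) − (1)·f(k) = k**2 + 11*k/3 + 3.
deg f ≤ 3 (via 0,0,2).
Coefficient equations give f(k) = k*(k + 2)**2/3.
Certificate R = B(k−1)f/C = k*(k + 2)**2/(3*k**2 + 11*k + 9) gives s_k = k*(-k**2 - 4*k - 4).
s_(k+1) − s_k = -3*k**2 - 11*k - 9 = t_k.
Evaluate s at k=8 and k=1: -800 and -9; difference -791.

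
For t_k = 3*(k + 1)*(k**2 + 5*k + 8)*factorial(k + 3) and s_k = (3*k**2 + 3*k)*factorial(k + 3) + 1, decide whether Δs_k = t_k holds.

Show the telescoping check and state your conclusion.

s_(k+1) = (3*k + 3*(k + 1)**2 + 3)*factorial(k + 4) + 1
s_(k+1) − s_k = 3*(k + 1)*(k**2 + 5*k + 8)*factorial(k + 3)
(s_(k+1) − s_k) − t_k = 0

Valid — Δs_k = t_k.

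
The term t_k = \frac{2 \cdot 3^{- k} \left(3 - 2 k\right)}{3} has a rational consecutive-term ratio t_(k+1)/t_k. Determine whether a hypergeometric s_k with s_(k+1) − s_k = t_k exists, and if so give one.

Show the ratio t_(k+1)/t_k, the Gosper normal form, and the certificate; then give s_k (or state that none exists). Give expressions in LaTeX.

s_k = 2 \cdot 3^{- k} \left(k - 1\right)

Compute t_(k+1)/t_k: get (2*k - 1)/(3*(2*k - 3)).
Take A(k)=1/3, B(k)=1, C(k)=k - 3/2.
f must satisfy (1/3)·f(k+1) − (1)·f(k) = k - 3/2.
Bound: deg f ≤ 1.
Coefficient equations give f(k) = -3*(k - 1)/2.
Then R = B(k−1)f/C = -3*(k - 1)/(2*k - 3), so s_k = R(k)·t_k = 2*(k - 1)/3**k.
Check: Δs_k = 2*(3 - 2*k)/(3*3**k). ✓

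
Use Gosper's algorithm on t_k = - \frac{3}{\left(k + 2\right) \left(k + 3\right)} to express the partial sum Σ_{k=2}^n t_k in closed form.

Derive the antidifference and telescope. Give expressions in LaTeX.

r(k) = (k + 2)/(k + 4) after simplifying.
Gosper form: A/B · C(k+1)/C(k) with A=k + 2, B=k + 4, C=1.
Need (k + 2)·f(k+1) − (k + 3)·f(k) = 1.
From deg A=1, deg B=1, deg C=0: d=1.
Coefficient equations give f(k) = k/2.
R(k) = B(k−1)·f(k)/C(k) = k*(k + 3)/2; s_k = R·t_k = -3*k/(2*k + 4).
Check: Δs_k = -3/(k**2 + 5*k + 6). ✓
Σ_(k=2)^n t_k = s_(n+1) − s_(2) = (3*(-n - 1)/(2*(n + 3))) − (-3/4), i.e. 3*(1 - n)/(4*(n + 3)).

S(n) = \frac{3 \left(1 - n\right)}{4 \left(n + 3\right)}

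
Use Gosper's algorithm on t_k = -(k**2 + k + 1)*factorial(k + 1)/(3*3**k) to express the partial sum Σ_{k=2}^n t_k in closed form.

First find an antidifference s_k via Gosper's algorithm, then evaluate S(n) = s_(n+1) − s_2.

S(n) = (6*3**n - n**3*factorial(n) - 5*n**2*factorial(n) - 8*n*factorial(n) - 4*factorial(n))/(3*3**n)

Step 1: r(k) = (k + 2)*(k + (k + 1)**2 + 2)/(3*(k**2 + k + 1)).
Normal form (A,B,C) = (k/3 + 2/3, 1, k**2 + k + 1).
Solve (k/3 + 2/3)·f(k+1) − (1)·f(k) = k**2 + k + 1.
Degrees (1,0,2) ⇒ d ≤ 1.
Solve for f: f(k) = 3*(k + 1) (degree 1 ≤ 1).
Certificate R = B(k−1)f/C = 3*(k + 1)/(k**2 + k + 1) gives s_k = -(k + 1)*factorial(k + 1)/3**k.
Δs = -(k**2 + k + 1)*factorial(k + 1)/(3*3**k), as required.
Evaluate: s_(n+1) = -3**(-n - 1)*(n + 2)*factorial(n + 2); subtract s_(2) = -2 ⇒ S(n) = (6*3**n - n**3*factorial(n) - 5*n**2*factorial(n) - 8*n*factorial(n) - 4*factorial(n))/(3*3**n).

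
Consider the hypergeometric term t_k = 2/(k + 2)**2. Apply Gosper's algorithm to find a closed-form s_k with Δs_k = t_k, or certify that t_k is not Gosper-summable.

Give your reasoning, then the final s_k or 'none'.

t_(k+1)/t_k = (k + 2)**2/(k + 3)**2.
A = k**2 + 4*k + 4, B = k**2 + 6*k + 9, C = 1.
Solve (k**2 + 4*k + 4)·f(k+1) − (k**2 + 4*k + 4)·f(k) = 1.
deg f ≤ 0 (via 2,2,0).
Write f(k) = c0. Then LHS − RHS = -1, requiring -1 = 0: contradictory. No certificate.

not Gosper-summable; s_k does not exist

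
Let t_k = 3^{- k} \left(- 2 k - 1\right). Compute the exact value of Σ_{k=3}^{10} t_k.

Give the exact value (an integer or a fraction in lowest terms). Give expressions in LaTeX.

Σ = -8744/19683

The ratio is (2*k + 3)/(3*(2*k + 1)).
So A=1/3 and B=1, with C=k + 1/2.
Solve (1/3)·f(k+1) − (1)·f(k) = k + 1/2.
d = 1 from the (0,0,1) case.
Solve for f: f(k) = -3*(k + 1)/2 (degree 1 ≤ 1).
Get s_k = R·t_k = 3**(1 - k)*(k + 1) with R(k) = B(k−1)f(k)/C(k) = -3*(k + 1)/(2*k + 1).
Verify: (-2*k - 1)/3**k matches t_k.
Evaluate s at k=11 and k=3: 4/19683 and 4/9; difference -8744/19683.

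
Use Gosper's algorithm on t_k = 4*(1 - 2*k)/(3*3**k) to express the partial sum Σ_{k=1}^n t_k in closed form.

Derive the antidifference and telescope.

Step 1: r(k) = (2*k + 1)/(3*(2*k - 1)).
Normal form (A,B,C) = (1/3, 1, k - 1/2).
Set up (1/3)·f(k+1) − (1)·f(k) − (k - 1/2) = 0.
Degrees (0,0,1) ⇒ d ≤ 1.
Coefficient equations give f(k) = -3*k/2.
Then R = B(k−1)f/C = -3*k/(2*k - 1), so s_k = R(k)·t_k = 4*k/3**k.
Δs = 4*(1 - 2*k)/(3*3**k), as required.
Telescope: S(n) = s_(n+1) − s_(1) = 4*3**(-n - 1)*(n + 1) − (4/3) = 4*3**(-n - 1)*(-3**n + n + 1).

S(n) = 4*3**(-n - 1)*(-3**n + n + 1)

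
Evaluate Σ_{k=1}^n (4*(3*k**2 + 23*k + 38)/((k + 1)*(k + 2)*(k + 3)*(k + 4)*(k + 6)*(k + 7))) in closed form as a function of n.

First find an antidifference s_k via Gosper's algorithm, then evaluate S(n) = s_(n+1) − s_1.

S(n) = n*(n**2 + 13*n + 50)/(14*(n**3 + 13*n**2 + 50*n + 56))

Step 1: r(k) = (k + 1)*(k + 6)*(23*k + 3*(k + 1)**2 + 61)/((k + 5)*(k + 8)*(3*k**2 + 23*k + 38)).
Take A(k)=k + 1, B(k)=k + 8, C(k)=k**3 + 38*k**2/3 + 51*k + 190/3.
Key eq: (k + 1)·f(k+1) = (k + 7)·f(k) + (k**3 + 38*k**2/3 + 51*k + 190/3).
d = 6 from the (1,1,3) case.
Solve for f: f(k) = k*(k + 2)*(k + 4)*(k + 5)*(k**2 + 10*k + 27)/54 (degree 6 ≤ 6).
Certificate R = B(k−1)f/C = k*(k + 2)*(k + 4)*(k + 7)*(k**2 + 10*k + 27)/(18*(3*k**2 + 23*k + 38)) gives s_k = 2*k*(k**2 + 10*k + 27)/(9*(k**3 + 10*k**2 + 27*k + 18)).
s_(k+1) − s_k = 4*(3*k**2 + 23*k + 38)/(k**6 + 23*k**5 + 207*k**4 + 925*k**3 + 2144*k**2 + 2412*k + 1008) = t_k.
Σ_(k=1)^n t_k = s_(n+1) − s_(1) = (2*(n**3 + 13*n**2 + 50*n + 38)/(9*(n**3 + 13*n**2 + 50*n + 56))) − (19/126), i.e. n*(n**2 + 13*n + 50)/(14*(n**3 + 13*n**2 + 50*n + 56)).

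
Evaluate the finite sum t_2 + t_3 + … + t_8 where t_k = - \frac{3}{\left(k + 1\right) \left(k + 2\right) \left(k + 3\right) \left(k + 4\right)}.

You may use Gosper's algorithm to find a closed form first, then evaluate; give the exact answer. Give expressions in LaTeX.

Σ = -7/440

Compute t_(k+1)/t_k: get (k + 1)/(k + 5).
Factor: A=k + 1; B=k + 5; C=1.
Set up (k + 1)·f(k+1) − (k + 4)·f(k) − (1) = 0.
deg f ≤ 3 (via 1,1,0).
Solve for f: f(k) = k*(k**2 + 6*k + 11)/18 (degree 3 ≤ 3).
Then R = B(k−1)f/C = k*(k + 4)*(k**2 + 6*k + 11)/18, so s_k = R(k)·t_k = k*(-k**2 - 6*k - 11)/(6*(k + 1)*(k + 2)*(k + 3)).
Verify: -3/(k**4 + 10*k**3 + 35*k**2 + 50*k + 24) matches t_k.
Evaluate s at k=9 and k=2: -73/440 and -3/20; difference -7/440.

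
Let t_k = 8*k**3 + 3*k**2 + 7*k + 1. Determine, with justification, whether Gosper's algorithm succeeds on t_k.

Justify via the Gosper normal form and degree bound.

Yes. s_k = k*(2*k**3 - 3*k**2 + 4*k - 2).

Compute t_(k+1)/t_k: get (8*k**3 + 27*k**2 + 37*k + 19)/(8*k**3 + 3*k**2 + 7*k + 1).
Factor: A=1; B=1; C=k**3 + 3*k**2/8 + 7*k/8 + 1/8.
Solve (1)·f(k+1) − (1)·f(k) = k**3 + 3*k**2/8 + 7*k/8 + 1/8.
From deg A=0, deg B=0, deg C=3: d=4.
Solve for f: f(k) = k*(2*k**3 - 3*k**2 + 4*k - 2)/8 (degree 4 ≤ 4).
Certificate R = B(k−1)f/C = k*(2*k**3 - 3*k**2 + 4*k - 2)/(8*k**3 + 3*k**2 + 7*k + 1) gives s_k = k*(2*k**3 - 3*k**2 + 4*k - 2).
Δs = 8*k**3 + 3*k**2 + 7*k + 1, as required.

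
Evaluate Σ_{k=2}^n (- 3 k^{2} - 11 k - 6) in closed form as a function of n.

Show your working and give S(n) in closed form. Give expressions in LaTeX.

r(k) = (3*k**2 + 17*k + 20)/(3*k**2 + 11*k + 6) after simplifying.
Gosper form: A/B · C(k+1)/C(k) with A=1, B=1, C=k**2 + 11*k/3 + 2.
Solve (1)·f(k+1) − (1)·f(k) = k**2 + 11*k/3 + 2.
From deg A=0, deg B=0, deg C=2: d=3.
Coefficient equations give f(k) = k*(k**2 + 4*k + 1)/3.
Certificate R = B(k−1)f/C = k*(k**2 + 4*k + 1)/((k + 3)*(3*k + 2)) gives s_k = k*(-k**2 - 4*k - 1).
Δs = -3*k**2 - 11*k - 6, as required.
Σ_(k=2)^n t_k = s_(n+1) − s_(2) = (-n**3 - 7*n**2 - 12*n - 6) − (-26), i.e. -n**3 - 7*n**2 - 12*n + 20.

S(n) = - n^{3} - 7 n^{2} - 12 n + 20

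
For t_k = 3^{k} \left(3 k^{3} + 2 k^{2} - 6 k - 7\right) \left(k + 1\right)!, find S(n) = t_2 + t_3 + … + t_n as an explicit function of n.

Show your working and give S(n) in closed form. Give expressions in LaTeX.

Compute t_(k+1)/t_k: get 3*(3*k**4 + 17*k**3 + 29*k**2 + 6*k - 16)/(3*k**3 + 2*k**2 - 6*k - 7).
A = 3*k + 6, B = 1, C = k**3 + 2*k**2/3 - 2*k - 7/3.
f must satisfy (3*k + 6)·f(k+1) − (1)·f(k) = k**3 + 2*k**2/3 - 2*k - 7/3.
Degrees (1,0,3) ⇒ d ≤ 2.
Solving with deg f ≤ 2: f(k) = (k**2 - 3*k + 1)/3.
Certificate R = B(k−1)f/C = (k**2 - 3*k + 1)/(3*k**3 + 2*k**2 - 6*k - 7) gives s_k = 3**k*(k**2 - 3*k + 1)*factorial(k + 1).
Check: Δs_k = 3**k*(3*k**3 + 2*k**2 - 6*k - 7)*factorial(k + 1). ✓
Σ_(k=2)^n t_k = s_(n+1) − s_(2) = (3**(n + 1)*(n**2 - n - 1)*factorial(n + 2)) − (-54), i.e. 3*3**n*n**4*factorial(n) + 6*3**n*n**3*factorial(n) - 6*3**n*n**2*factorial(n) - 15*3**n*n*factorial(n) - 6*3**n*factorial(n) + 54.

S(n) = 3 \cdot 3^{n} n^{4} n! + 6 \cdot 3^{n} n^{3} n! - 6 \cdot 3^{n} n^{2} n! - 15 \cdot 3^{n} n n! - 6 \cdot 3^{n} n! + 54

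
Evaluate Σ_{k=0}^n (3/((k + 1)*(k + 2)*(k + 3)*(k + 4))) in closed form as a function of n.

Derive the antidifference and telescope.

Ratio r(k) = (k + 1)/(k + 5).
Normal form (A,B,C) = (k + 1, k + 5, 1).
Need (k + 1)·f(k+1) − (k + 4)·f(k) = 1.
Degrees (1,1,0) ⇒ d ≤ 3.
Match coefficients ⇒ f(k) = k*(k**2 + 6*k + 11)/18.
Certificate R = B(k−1)f/C = k*(k + 4)*(k**2 + 6*k + 11)/18 gives s_k = k*(k**2 + 6*k + 11)/(6*(k + 1)*(k + 2)*(k + 3)).
Verify: 3/(k**4 + 10*k**3 + 35*k**2 + 50*k + 24) matches t_k.
Evaluate: s_(n+1) = (n**3 + 9*n**2 + 26*n + 18)/(6*(n**3 + 9*n**2 + 26*n + 24)); subtract s_(0) = 0 ⇒ S(n) = (n**3 + 9*n**2 + 26*n + 18)/(6*(n**3 + 9*n**2 + 26*n + 24)).

S(n) = (n**3 + 9*n**2 + 26*n + 18)/(6*(n**3 + 9*n**2 + 26*n + 24))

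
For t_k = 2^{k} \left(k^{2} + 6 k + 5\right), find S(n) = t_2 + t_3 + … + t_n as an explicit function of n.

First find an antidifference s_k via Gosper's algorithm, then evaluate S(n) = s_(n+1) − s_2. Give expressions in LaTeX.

The ratio is 2*(k**2 + 8*k + 12)/(k**2 + 6*k + 5).
A = 2, B = 1, C = k**2 + 6*k + 5.
f must satisfy (2)·f(k+1) − (1)·f(k) = k**2 + 6*k + 5.
deg f ≤ 2 (via 0,0,2).
A polynomial solution: f(k) = k**2 + 2*k - 1.
Get s_k = R·t_k = 2**k*(k**2 + 2*k - 1) with R(k) = B(k−1)f(k)/C(k) = (k**2 + 2*k - 1)/((k + 1)*(k + 5)).
Check: Δs_k = 2**k*(k**2 + 6*k + 5). ✓
s_(n+1) = 2**(n + 1)*(n**2 + 4*n + 2) and s_(2) = 28, so S(n) = 2*2**n*n**2 + 8*2**n*n + 4*2**n - 28.

S(n) = 2 \cdot 2^{n} n^{2} + 8 \cdot 2^{n} n + 4 \cdot 2^{n} - 28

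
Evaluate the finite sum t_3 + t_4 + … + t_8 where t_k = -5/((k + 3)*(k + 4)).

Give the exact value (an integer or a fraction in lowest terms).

Compute t_(k+1)/t_k: get (k + 3)/(k + 5).
Factor: A=k + 3; B=k + 5; C=1.
Set up (k + 3)·f(k+1) − (k + 4)·f(k) − (1) = 0.
d = 1 from the (1,1,0) case.
Solve for f: f(k) = k/3 (degree 1 ≤ 1).
Then R = B(k−1)f/C = k*(k + 4)/3, so s_k = R(k)·t_k = -5*k/(3*k + 9).
Verify: -5/(k**2 + 7*k + 12) matches t_k.
Sum = s_(9) − s_(3); s_(9) = -5/4, s_(3) = -5/6 ⇒ -5/12.

Σ = -5/12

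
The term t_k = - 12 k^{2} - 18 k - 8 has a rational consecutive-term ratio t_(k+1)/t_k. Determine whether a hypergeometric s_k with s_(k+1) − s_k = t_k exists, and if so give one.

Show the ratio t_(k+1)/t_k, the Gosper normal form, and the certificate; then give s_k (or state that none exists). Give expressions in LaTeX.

t_(k+1)/t_k = (6*k**2 + 21*k + 19)/(6*k**2 + 9*k + 4).
A = 1, B = 1, C = k**2 + 3*k/2 + 2/3.
Set up (1)·f(k+1) − (1)·f(k) − (k**2 + 3*k/2 + 2/3) = 0.
From deg A=0, deg B=0, deg C=2: d=3.
Solve for f: f(k) = k*(4*k**2 + 3*k + 1)/12 (degree 3 ≤ 3).
Get s_k = R·t_k = k*(-4*k**2 - 3*k - 1) with R(k) = B(k−1)f(k)/C(k) = k*(4*k**2 + 3*k + 1)/(2*(6*k**2 + 9*k + 4)).
Δs = -12*k**2 - 18*k - 8, as required.

s_k = k \left(- 4 k^{2} - 3 k - 1\right)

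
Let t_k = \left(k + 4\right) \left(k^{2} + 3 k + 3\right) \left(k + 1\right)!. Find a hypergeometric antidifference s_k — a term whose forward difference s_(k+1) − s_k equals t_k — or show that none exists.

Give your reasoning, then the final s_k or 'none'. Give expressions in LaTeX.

t_(k+1)/t_k = (k + 2)*(k + 5)*(3*k + (k + 1)**2 + 6)/((k + 4)*(k**2 + 3*k + 3)).
Factor: A=k + 2; B=1; C=k**3 + 7*k**2 + 15*k + 12.
f must satisfy (k + 2)·f(k+1) − (1)·f(k) = k**3 + 7*k**2 + 15*k + 12.
From deg A=1, deg B=0, deg C=3: d=2.
A polynomial solution: f(k) = k**2 + 4*k + 2.
Then R = B(k−1)f/C = (k**2 + 4*k + 2)/((k + 4)*(k**2 + 3*k + 3)), so s_k = R(k)·t_k = (k**2 + 4*k + 2)*factorial(k + 1).
Verify: (k + 4)*(k**2 + 3*k + 3)*factorial(k + 1) matches t_k.

s_k = \left(k^{2} + 4 k + 2\right) \left(k + 1\right)!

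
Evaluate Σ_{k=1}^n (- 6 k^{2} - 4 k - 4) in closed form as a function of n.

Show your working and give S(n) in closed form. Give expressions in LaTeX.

Step 1: r(k) = (3*k**2 + 8*k + 7)/(3*k**2 + 2*k + 2).
So A=1 and B=1, with C=k**2 + 2*k/3 + 2/3.
Solve (1)·f(k+1) − (1)·f(k) = k**2 + 2*k/3 + 2/3.
d = 3 from the (0,0,2) case.
Solve for f: f(k) = k*(2*k**2 - k + 3)/6 (degree 3 ≤ 3).
Certificate R = B(k−1)f/C = k*(2*k**2 - k + 3)/(2*(3*k**2 + 2*k + 2)) gives s_k = k*(-2*k**2 + k - 3).
Check: Δs_k = -6*k**2 - 4*k - 4. ✓
Σ_(k=1)^n t_k = s_(n+1) − s_(1) = (-2*n**3 - 5*n**2 - 7*n - 4) − (-4), i.e. n*(-2*n**2 - 5*n - 7).

S(n) = n \left(- 2 n^{2} - 5 n - 7\right)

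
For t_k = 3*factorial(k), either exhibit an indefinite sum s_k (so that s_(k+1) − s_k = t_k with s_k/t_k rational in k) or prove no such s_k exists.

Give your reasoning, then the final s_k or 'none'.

Compute t_(k+1)/t_k: get k + 1.
Gosper form: A/B · C(k+1)/C(k) with A=k + 1, B=1, C=1.
Need (k + 1)·f(k+1) − (1)·f(k) = 1.
deg f ≤ -1 (via 1,0,0).
deg f ≤ -1 is impossible — no certificate.

none (Gosper's algorithm certifies no s_k)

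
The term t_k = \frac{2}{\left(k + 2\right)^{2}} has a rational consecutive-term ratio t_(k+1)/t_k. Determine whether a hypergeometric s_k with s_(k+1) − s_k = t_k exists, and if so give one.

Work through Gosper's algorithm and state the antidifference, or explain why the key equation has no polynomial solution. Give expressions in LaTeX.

none — t_k is not Gosper-summable

t_(k+1)/t_k = (k + 2)**2/(k + 3)**2.
Normal form (A,B,C) = (k**2 + 4*k + 4, k**2 + 6*k + 9, 1).
Set up (k**2 + 4*k + 4)·f(k+1) − (k**2 + 4*k + 4)·f(k) − (1) = 0.
deg f ≤ 0 (via 2,2,0).
Generic f = c0 gives residual -1; -1 = 0 cannot hold, so t_k is not Gosper-summable.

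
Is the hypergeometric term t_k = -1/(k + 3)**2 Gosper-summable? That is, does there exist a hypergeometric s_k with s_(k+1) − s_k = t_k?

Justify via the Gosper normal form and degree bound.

No; the coefficient equations for f are inconsistent.

r(k) = (k + 3)**2/(k + 4)**2 after simplifying.
Factor: A=k**2 + 6*k + 9; B=k**2 + 8*k + 16; C=1.
Solve (k**2 + 6*k + 9)·f(k+1) − (k**2 + 6*k + 9)·f(k) = 1.
Degrees (2,2,0) ⇒ d ≤ 0.
Generic f = c0 gives residual -1; -1 = 0 cannot hold, so t_k is not Gosper-summable.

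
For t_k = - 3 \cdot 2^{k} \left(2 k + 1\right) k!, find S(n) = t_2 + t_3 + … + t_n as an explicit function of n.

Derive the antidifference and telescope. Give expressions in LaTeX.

Ratio r(k) = 2*(k + 1)*(2*k + 3)/(2*k + 1).
A = 2*k + 2, B = 1, C = k + 1/2.
Set up (2*k + 2)·f(k+1) − (1)·f(k) − (k + 1/2) = 0.
Bound: deg f ≤ 0.
Solving with deg f ≤ 0: f(k) = 1/2.
Certificate R = B(k−1)f/C = 1/(2*k + 1) gives s_k = -3*2**k*factorial(k).
Δs = -3*2**k*(2*k + 1)*factorial(k), as required.
Σ_(k=2)^n t_k = s_(n+1) − s_(2) = (-6*2**n*factorial(n + 1)) − (-24), i.e. -6*2**n*factorial(n + 1) + 24.

S(n) = - 6 \cdot 2^{n} \left(n + 1\right)! + 24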